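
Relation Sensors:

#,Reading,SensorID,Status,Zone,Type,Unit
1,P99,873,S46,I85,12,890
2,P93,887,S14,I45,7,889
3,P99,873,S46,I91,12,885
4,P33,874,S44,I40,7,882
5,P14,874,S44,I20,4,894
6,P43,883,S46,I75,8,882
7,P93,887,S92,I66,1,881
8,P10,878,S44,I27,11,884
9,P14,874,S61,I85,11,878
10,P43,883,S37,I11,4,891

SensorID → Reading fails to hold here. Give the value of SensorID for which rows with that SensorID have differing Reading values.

SensorID=873: rows 1, 3 → Reading = P99, P99 ✓
SensorID=887: rows 2, 7 → Reading = P93, P93 ✓
SensorID=874: rows 4, 5, 9 → Reading takes values {P33, P14} — violation
SensorID=883: rows 6, 10 → Reading = P43, P43 ✓
SensorID=878: row 8 → Reading = P10 ✓
The only SensorID value with inconsistent Reading is SensorID=874.

874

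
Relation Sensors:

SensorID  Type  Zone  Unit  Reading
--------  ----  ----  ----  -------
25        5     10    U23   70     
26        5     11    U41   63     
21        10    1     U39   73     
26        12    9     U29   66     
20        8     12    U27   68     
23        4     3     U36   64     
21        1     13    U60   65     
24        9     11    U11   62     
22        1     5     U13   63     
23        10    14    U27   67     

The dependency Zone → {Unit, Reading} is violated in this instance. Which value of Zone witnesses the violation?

11

Zone=10: 1 row → {Unit,Reading} = (U23, 70) ✓
Zone=11: 2 rows → {Unit,Reading} takes values {(U41, 63), (U11, 62)} — violation
Zone=1: 1 row → {Unit,Reading} = (U39, 73) ✓
Zone=9: 1 row → {Unit,Reading} = (U29, 66) ✓
Zone=12: 1 row → {Unit,Reading} = (U27, 68) ✓
Zone=3: 1 row → {Unit,Reading} = (U36, 64) ✓
Zone=13: 1 row → {Unit,Reading} = (U60, 65) ✓
Zone=5: 1 row → {Unit,Reading} = (U13, 63) ✓
Zone=14: 1 row → {Unit,Reading} = (U27, 67) ✓
The only Zone value with inconsistent RHS is Zone=11.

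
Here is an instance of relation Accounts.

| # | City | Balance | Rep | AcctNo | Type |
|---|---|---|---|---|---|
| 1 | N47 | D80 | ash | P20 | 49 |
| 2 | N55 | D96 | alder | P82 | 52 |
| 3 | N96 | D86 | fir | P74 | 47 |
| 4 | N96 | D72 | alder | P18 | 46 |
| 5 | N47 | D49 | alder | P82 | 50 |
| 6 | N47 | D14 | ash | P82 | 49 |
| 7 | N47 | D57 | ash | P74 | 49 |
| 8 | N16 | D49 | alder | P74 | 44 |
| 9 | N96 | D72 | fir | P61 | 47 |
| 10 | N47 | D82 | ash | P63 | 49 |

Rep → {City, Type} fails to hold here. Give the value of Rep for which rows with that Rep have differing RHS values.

alder

Rep=ash: rows 1, 6, 7, 10 → {City,Type} = (N47, 49), (N47, 49), (N47, 49), (N47, 49) ✓
Rep=alder: rows 2, 4, 5, 8 → {City,Type} takes values {(N55, 52), (N96, 46), (N47, 50), (N16, 44)} — violation
Rep=fir: rows 3, 9 → {City,Type} = (N96, 47), (N96, 47) ✓
The only Rep value with inconsistent RHS is Rep=alder.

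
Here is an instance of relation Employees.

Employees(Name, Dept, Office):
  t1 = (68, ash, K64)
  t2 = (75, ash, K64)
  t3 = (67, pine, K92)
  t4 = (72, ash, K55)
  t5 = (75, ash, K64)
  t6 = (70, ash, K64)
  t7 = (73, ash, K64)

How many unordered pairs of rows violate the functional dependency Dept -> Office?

5

Dept=ash: violating pairs (1,4), (2,4), (4,5), (4,6), (4,7) — 5 pairs.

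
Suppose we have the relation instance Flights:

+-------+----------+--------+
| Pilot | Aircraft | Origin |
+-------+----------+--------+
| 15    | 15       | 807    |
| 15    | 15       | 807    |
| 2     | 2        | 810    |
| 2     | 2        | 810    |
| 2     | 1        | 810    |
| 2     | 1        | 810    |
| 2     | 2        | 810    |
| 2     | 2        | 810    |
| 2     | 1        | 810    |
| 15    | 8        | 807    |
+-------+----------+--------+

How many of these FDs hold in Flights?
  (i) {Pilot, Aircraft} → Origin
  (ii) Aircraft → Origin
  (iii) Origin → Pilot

3

(i) {Pilot, Aircraft} → Origin: every LHS value maps to a single RHS value — holds.
(ii) Aircraft → Origin: every LHS value maps to a single RHS value — holds.
(iii) Origin → Pilot: every LHS value maps to a single RHS value — holds.
3 of the 3 dependencies hold.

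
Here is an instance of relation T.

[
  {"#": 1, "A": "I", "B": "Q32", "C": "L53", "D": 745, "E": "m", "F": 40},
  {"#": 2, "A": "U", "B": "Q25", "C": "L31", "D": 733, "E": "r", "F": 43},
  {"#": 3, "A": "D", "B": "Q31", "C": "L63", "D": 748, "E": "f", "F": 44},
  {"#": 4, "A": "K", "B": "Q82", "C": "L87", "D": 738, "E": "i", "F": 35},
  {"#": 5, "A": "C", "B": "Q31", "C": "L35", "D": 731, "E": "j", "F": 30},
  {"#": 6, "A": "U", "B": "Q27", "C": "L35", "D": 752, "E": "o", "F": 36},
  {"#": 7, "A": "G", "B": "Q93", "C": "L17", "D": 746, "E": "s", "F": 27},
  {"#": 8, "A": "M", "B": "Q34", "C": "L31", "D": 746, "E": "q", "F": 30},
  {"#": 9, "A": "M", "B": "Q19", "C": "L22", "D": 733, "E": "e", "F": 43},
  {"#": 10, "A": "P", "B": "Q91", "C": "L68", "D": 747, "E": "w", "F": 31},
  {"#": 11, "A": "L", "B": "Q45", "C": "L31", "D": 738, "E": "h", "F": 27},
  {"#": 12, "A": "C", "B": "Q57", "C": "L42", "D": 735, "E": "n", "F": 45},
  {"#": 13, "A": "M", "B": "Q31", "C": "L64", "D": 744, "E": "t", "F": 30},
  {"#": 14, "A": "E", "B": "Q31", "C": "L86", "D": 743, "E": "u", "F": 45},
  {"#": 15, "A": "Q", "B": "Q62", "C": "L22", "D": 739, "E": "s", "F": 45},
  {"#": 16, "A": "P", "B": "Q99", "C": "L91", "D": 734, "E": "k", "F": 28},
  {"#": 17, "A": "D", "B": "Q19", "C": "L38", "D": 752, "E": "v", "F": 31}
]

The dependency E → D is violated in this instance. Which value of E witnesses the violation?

s

E=m: row 1 → D = 745 ✓
E=r: row 2 → D = 733 ✓
E=f: row 3 → D = 748 ✓
E=i: row 4 → D = 738 ✓
E=j: row 5 → D = 731 ✓
E=o: row 6 → D = 752 ✓
E=s: rows 7, 15 → D takes values {746, 739} — violation
E=q: row 8 → D = 746 ✓
E=e: row 9 → D = 733 ✓
E=w: row 10 → D = 747 ✓
E=h: row 11 → D = 738 ✓
E=n: row 12 → D = 735 ✓
E=t: row 13 → D = 744 ✓
E=u: row 14 → D = 743 ✓
E=k: row 16 → D = 734 ✓
E=v: row 17 → D = 752 ✓
The only E value with inconsistent D is E=s.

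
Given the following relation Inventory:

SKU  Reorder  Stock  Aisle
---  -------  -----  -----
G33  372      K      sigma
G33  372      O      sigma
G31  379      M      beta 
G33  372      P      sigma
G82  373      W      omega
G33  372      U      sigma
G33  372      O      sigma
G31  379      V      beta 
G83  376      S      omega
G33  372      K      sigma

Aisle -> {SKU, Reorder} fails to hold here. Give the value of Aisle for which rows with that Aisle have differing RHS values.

Aisle=sigma: 6 rows → {SKU,Reorder} = (G33, 372), (G33, 372), (G33, 372), (G33, 372), (G33, 372), (G33, 372) ✓
Aisle=beta: 2 rows → {SKU,Reorder} = (G31, 379), (G31, 379) ✓
Aisle=omega: 2 rows → {SKU,Reorder} takes values {(G82, 373), (G83, 376)} — violation
The only Aisle value with inconsistent RHS is Aisle=omega.

omega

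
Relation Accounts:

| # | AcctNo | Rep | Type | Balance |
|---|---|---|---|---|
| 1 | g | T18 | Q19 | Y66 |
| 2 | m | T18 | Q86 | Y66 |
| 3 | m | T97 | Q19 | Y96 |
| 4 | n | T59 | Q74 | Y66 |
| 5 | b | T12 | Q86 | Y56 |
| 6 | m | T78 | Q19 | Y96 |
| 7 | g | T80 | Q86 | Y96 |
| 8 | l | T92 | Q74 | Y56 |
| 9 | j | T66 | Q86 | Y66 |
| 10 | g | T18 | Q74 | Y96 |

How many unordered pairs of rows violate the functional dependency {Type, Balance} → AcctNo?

(Type=Q86, Balance=Y66): violating pairs (2,9) — 1 pair.
(Type=Q19, Balance=Y96): all 2 rows agree on AcctNo — 0 pairs.

1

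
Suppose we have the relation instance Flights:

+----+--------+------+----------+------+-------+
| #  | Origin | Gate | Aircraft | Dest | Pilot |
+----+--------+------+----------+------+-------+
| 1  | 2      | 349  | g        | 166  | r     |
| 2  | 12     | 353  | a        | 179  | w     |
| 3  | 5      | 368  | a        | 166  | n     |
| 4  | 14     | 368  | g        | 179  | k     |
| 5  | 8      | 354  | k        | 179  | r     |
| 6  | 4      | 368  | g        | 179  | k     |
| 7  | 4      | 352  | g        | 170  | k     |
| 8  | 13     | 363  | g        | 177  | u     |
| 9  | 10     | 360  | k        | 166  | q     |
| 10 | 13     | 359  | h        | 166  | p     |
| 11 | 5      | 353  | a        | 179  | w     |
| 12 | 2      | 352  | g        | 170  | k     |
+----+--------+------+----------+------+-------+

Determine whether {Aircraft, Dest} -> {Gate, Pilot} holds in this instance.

Yes

(Aircraft=g, Dest=166): row 1 → {Gate,Pilot} = (349, r) ✓
(Aircraft=a, Dest=179): rows 2, 11 → {Gate,Pilot} = (353, w), (353, w) ✓
(Aircraft=a, Dest=166): row 3 → {Gate,Pilot} = (368, n) ✓
(Aircraft=g, Dest=179): rows 4, 6 → {Gate,Pilot} = (368, k), (368, k) ✓
(Aircraft=k, Dest=179): row 5 → {Gate,Pilot} = (354, r) ✓
(Aircraft=g, Dest=170): rows 7, 12 → {Gate,Pilot} = (352, k), (352, k) ✓
(Aircraft=g, Dest=177): row 8 → {Gate,Pilot} = (363, u) ✓
(Aircraft=k, Dest=166): row 9 → {Gate,Pilot} = (360, q) ✓
(Aircraft=h, Dest=166): row 10 → {Gate,Pilot} = (359, p) ✓
Every {Aircraft, Dest} value is associated with a single {Gate, Pilot} value, so {Aircraft, Dest} -> {Gate, Pilot} holds.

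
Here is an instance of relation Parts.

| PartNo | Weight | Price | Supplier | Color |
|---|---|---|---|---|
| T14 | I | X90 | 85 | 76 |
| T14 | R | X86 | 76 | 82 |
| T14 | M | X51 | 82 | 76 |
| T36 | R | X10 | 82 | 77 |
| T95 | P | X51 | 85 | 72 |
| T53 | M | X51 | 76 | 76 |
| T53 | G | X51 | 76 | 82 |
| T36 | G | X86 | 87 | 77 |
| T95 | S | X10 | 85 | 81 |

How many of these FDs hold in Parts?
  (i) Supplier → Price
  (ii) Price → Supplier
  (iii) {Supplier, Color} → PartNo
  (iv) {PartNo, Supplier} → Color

0

(i) Supplier → Price: Supplier=85: 3 rows → Price takes values {X90, X51, X10} — violation; Supplier=76: 3 rows → Price takes values {X86, X51} — violation; Supplier=82: 2 rows → Price takes values {X51, X10} — violation — fails.
(ii) Price → Supplier: Price=X86: 2 rows → Supplier takes values {76, 87} — violation; Price=X51: 4 rows → Supplier takes values {82, 85, 76} — violation; Price=X10: 2 rows → Supplier takes values {82, 85} — violation — fails.
(iii) {Supplier, Color} → PartNo: (Supplier=76, Color=82): 2 rows → PartNo takes values {T14, T53} — violation — fails.
(iv) {PartNo, Supplier} → Color: (PartNo=T95, Supplier=85): 2 rows → Color takes values {72, 81} — violation; (PartNo=T53, Supplier=76): 2 rows → Color takes values {76, 82} — violation — fails.
None of the 4 dependencies hold.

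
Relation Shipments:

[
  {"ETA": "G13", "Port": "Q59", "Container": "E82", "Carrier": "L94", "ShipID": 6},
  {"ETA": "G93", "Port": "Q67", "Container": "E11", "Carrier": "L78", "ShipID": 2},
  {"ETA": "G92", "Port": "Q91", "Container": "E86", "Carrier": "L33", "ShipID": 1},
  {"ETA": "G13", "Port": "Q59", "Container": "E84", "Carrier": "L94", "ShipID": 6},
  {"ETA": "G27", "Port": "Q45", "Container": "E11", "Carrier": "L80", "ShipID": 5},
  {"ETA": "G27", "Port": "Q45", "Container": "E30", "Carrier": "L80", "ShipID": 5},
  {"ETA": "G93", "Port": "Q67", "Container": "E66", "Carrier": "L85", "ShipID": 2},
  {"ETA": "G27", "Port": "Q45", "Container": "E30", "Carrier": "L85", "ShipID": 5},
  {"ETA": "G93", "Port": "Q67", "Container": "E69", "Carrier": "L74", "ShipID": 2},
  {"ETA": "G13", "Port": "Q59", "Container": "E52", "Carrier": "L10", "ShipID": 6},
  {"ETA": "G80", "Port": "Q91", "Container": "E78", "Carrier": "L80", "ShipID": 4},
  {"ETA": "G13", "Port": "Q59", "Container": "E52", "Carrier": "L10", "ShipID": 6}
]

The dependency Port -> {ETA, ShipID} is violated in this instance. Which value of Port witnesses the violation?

Q91

Port=Q59: 4 rows → {ETA,ShipID} = (G13, 6), (G13, 6), (G13, 6), (G13, 6) ✓
Port=Q67: 3 rows → {ETA,ShipID} = (G93, 2), (G93, 2), (G93, 2) ✓
Port=Q91: 2 rows → {ETA,ShipID} takes values {(G92, 1), (G80, 4)} — violation
Port=Q45: 3 rows → {ETA,ShipID} = (G27, 5), (G27, 5), (G27, 5) ✓
The only Port value with inconsistent RHS is Port=Q91.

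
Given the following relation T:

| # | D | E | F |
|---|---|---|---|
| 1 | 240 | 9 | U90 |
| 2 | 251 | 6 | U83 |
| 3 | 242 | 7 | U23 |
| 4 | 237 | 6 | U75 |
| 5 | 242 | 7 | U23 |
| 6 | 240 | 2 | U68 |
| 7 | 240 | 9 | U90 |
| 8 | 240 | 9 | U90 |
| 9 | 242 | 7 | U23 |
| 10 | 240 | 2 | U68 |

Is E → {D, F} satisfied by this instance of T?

No

E=9: rows 1, 7, 8 → {D,F} = (240, U90), (240, U90), (240, U90) ✓
E=6: rows 2, 4 → {D,F} takes values {(251, U83), (237, U75)} — violation
E=7: rows 3, 5, 9 → {D,F} = (242, U23), (242, U23), (242, U23) ✓
E=2: rows 6, 10 → {D,F} = (240, U68), (240, U68) ✓
Two rows agree on E but differ on {D, F}, so E → {D, F} does not hold.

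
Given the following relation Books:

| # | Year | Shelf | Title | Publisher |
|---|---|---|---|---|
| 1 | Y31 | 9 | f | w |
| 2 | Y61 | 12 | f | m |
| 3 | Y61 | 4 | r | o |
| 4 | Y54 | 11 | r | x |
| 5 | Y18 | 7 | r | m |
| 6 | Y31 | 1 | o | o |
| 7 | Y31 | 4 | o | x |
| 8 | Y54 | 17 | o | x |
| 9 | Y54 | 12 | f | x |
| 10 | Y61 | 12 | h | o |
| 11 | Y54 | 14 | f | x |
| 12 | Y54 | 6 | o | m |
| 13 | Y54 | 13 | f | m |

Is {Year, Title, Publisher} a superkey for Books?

No

Rows 9 and 11 have the same {Year, Title, Publisher} value (Year=Y54, Title=f, Publisher=x) but are distinct tuples, so {Year, Title, Publisher} does not determine every attribute — not a superkey.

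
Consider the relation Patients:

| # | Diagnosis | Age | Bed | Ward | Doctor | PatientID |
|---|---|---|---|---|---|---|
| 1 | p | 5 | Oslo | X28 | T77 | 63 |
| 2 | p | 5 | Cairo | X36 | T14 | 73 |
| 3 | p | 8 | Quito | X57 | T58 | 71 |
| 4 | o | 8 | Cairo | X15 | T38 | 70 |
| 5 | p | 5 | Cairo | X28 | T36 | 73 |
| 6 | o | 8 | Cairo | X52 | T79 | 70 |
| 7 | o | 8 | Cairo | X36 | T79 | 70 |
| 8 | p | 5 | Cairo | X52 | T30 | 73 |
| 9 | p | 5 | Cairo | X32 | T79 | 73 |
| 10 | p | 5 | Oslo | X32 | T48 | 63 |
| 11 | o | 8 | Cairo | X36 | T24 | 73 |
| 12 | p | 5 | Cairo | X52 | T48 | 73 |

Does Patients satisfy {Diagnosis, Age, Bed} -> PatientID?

No

(Diagnosis=p, Age=5, Bed=Oslo): rows 1, 10 → PatientID = 63, 63 ✓
(Diagnosis=p, Age=5, Bed=Cairo): rows 2, 5, 8, 9, 12 → PatientID = 73, 73, 73, 73, 73 ✓
(Diagnosis=p, Age=8, Bed=Quito): row 3 → PatientID = 71 ✓
(Diagnosis=o, Age=8, Bed=Cairo): rows 4, 6, 7, 11 → PatientID takes values {70, 73} — violation
Two rows agree on {Diagnosis, Age, Bed} but differ on PatientID, so {Diagnosis, Age, Bed} -> PatientID does not hold.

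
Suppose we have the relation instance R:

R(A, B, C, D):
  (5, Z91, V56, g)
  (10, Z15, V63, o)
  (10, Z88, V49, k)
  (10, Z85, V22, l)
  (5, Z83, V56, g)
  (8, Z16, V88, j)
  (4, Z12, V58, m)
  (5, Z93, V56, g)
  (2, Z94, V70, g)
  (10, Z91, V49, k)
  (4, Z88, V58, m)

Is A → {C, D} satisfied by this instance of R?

No

A=5: 3 rows → {C,D} = (V56, g), (V56, g), (V56, g) ✓
A=10: 4 rows → {C,D} takes values {(V63, o), (V49, k), (V22, l)} — violation
A=8: 1 row → {C,D} = (V88, j) ✓
A=4: 2 rows → {C,D} = (V58, m), (V58, m) ✓
A=2: 1 row → {C,D} = (V70, g) ✓
Two rows agree on A but differ on {C, D}, so A → {C, D} does not hold.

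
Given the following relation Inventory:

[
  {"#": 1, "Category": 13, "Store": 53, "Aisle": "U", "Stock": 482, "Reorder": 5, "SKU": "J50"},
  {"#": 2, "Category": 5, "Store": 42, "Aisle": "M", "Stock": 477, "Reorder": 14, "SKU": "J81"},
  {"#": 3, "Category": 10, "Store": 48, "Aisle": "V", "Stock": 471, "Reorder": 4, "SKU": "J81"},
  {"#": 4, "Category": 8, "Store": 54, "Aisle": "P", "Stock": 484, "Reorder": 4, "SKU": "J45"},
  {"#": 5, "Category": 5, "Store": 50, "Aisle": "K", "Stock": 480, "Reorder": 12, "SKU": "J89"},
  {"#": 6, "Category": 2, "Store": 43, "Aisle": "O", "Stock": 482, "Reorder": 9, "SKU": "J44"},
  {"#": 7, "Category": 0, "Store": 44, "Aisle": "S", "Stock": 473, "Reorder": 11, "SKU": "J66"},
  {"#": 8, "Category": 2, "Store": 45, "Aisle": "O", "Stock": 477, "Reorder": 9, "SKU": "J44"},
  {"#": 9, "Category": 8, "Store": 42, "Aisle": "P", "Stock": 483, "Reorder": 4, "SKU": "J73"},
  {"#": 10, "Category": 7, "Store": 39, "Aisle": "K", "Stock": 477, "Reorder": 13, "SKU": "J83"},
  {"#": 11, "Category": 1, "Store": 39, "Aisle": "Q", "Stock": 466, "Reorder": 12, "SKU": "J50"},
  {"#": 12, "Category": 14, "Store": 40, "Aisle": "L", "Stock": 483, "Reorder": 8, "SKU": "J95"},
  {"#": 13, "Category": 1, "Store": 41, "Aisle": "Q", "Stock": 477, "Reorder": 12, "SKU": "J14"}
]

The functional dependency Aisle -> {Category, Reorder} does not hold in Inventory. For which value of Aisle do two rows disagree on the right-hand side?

Aisle=U: row 1 → {Category,Reorder} = (13, 5) ✓
Aisle=M: row 2 → {Category,Reorder} = (5, 14) ✓
Aisle=V: row 3 → {Category,Reorder} = (10, 4) ✓
Aisle=P: rows 4, 9 → {Category,Reorder} = (8, 4), (8, 4) ✓
Aisle=K: rows 5, 10 → {Category,Reorder} takes values {(5, 12), (7, 13)} — violation
Aisle=O: rows 6, 8 → {Category,Reorder} = (2, 9), (2, 9) ✓
Aisle=S: row 7 → {Category,Reorder} = (0, 11) ✓
Aisle=Q: rows 11, 13 → {Category,Reorder} = (1, 12), (1, 12) ✓
Aisle=L: row 12 → {Category,Reorder} = (14, 8) ✓
The only Aisle value with inconsistent RHS is Aisle=K.

K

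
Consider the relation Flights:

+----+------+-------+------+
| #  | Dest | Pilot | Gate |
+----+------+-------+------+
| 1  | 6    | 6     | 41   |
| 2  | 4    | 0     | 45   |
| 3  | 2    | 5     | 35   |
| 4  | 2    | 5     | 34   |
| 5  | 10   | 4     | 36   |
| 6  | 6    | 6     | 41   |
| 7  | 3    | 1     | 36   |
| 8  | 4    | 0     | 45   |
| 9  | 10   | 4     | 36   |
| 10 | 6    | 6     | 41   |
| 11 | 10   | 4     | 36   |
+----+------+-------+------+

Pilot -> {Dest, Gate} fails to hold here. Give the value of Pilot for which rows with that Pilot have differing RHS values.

5

Pilot=6: rows 1, 6, 10 → {Dest,Gate} = (6, 41), (6, 41), (6, 41) ✓
Pilot=0: rows 2, 8 → {Dest,Gate} = (4, 45), (4, 45) ✓
Pilot=5: rows 3, 4 → {Dest,Gate} takes values {(2, 35), (2, 34)} — violation
Pilot=4: rows 5, 9, 11 → {Dest,Gate} = (10, 36), (10, 36), (10, 36) ✓
Pilot=1: row 7 → {Dest,Gate} = (3, 36) ✓
The only Pilot value with inconsistent RHS is Pilot=5.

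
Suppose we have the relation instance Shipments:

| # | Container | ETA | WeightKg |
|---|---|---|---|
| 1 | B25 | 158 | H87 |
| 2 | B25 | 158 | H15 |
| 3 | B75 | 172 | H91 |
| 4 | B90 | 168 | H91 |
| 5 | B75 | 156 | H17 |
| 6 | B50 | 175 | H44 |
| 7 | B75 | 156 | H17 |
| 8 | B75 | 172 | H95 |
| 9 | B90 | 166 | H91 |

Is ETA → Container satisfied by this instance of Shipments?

Yes

ETA=158: rows 1, 2 → Container = B25, B25 ✓
ETA=172: rows 3, 8 → Container = B75, B75 ✓
ETA=168: row 4 → Container = B90 ✓
ETA=156: rows 5, 7 → Container = B75, B75 ✓
ETA=175: row 6 → Container = B50 ✓
ETA=166: row 9 → Container = B90 ✓
Every ETA value is associated with a single Container value, so ETA → Container holds.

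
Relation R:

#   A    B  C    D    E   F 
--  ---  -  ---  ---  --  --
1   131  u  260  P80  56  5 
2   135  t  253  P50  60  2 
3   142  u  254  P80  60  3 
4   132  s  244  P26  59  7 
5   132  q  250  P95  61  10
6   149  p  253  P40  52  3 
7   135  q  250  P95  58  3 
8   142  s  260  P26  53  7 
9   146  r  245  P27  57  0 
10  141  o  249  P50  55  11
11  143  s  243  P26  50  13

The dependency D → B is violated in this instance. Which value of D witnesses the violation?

P50

D=P80: rows 1, 3 → B = u, u ✓
D=P50: rows 2, 10 → B takes values {t, o} — violation
D=P26: rows 4, 8, 11 → B = s, s, s ✓
D=P95: rows 5, 7 → B = q, q ✓
D=P40: row 6 → B = p ✓
D=P27: row 9 → B = r ✓
The only D value with inconsistent B is D=P50.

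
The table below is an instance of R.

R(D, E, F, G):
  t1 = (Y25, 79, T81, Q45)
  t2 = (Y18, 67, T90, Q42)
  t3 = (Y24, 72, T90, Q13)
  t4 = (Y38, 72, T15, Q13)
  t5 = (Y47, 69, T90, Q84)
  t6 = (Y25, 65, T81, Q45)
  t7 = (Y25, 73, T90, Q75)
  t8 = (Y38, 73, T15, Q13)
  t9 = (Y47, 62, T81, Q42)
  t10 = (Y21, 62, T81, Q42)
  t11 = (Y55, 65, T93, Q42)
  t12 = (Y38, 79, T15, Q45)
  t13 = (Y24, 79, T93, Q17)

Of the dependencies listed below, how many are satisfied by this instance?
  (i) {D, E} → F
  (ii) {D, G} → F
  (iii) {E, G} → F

(i) {D, E} → F: every LHS value maps to a single RHS value — holds.
(ii) {D, G} → F: every LHS value maps to a single RHS value — holds.
(iii) {E, G} → F: (E=79, G=Q45): rows 1, 12 → F takes values {T81, T15} — violation; (E=72, G=Q13): rows 3, 4 → F takes values {T90, T15} — violation — fails.
2 of the 3 dependencies hold.

2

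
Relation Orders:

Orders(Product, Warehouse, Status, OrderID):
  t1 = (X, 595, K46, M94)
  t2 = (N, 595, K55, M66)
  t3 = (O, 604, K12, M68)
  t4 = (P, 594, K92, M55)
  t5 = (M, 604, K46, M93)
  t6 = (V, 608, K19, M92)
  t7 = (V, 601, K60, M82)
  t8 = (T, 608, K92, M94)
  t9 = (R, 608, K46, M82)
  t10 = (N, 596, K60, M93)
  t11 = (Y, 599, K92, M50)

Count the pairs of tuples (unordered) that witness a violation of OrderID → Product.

OrderID=M94: violating pairs (1,8) — 1 pair.
OrderID=M93: violating pairs (5,10) — 1 pair.
OrderID=M82: violating pairs (7,9) — 1 pair.

3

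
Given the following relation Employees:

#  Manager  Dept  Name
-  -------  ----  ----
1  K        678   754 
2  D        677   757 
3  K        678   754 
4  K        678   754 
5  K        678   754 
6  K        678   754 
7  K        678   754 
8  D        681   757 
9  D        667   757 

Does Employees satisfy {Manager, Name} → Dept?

(Manager=K, Name=754): rows 1, 3, 4, 5, 6, 7 → Dept = 678, 678, 678, 678, 678, 678 ✓
(Manager=D, Name=757): rows 2, 8, 9 → Dept takes values {677, 681, 667} — violation
Two rows agree on {Manager, Name} but differ on Dept, so {Manager, Name} → Dept does not hold.

No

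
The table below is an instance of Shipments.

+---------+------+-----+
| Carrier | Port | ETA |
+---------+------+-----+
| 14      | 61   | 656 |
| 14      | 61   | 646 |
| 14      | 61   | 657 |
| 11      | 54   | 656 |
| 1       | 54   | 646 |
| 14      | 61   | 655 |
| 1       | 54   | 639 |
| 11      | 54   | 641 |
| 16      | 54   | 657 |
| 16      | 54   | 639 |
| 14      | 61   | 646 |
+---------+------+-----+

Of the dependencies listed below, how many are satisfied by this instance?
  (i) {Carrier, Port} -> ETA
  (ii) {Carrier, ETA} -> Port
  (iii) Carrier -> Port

2

(i) {Carrier, Port} -> ETA: (Carrier=14, Port=61): 5 rows → ETA takes values {656, 646, 657, 655} — violation; (Carrier=11, Port=54): 2 rows → ETA takes values {656, 641} — violation; (Carrier=1, Port=54): 2 rows → ETA takes values {646, 639} — violation; (Carrier=16, Port=54): 2 rows → ETA takes values {657, 639} — violation — fails.
(ii) {Carrier, ETA} -> Port: every LHS value maps to a single RHS value — holds.
(iii) Carrier -> Port: every LHS value maps to a single RHS value — holds.
2 of the 3 dependencies hold.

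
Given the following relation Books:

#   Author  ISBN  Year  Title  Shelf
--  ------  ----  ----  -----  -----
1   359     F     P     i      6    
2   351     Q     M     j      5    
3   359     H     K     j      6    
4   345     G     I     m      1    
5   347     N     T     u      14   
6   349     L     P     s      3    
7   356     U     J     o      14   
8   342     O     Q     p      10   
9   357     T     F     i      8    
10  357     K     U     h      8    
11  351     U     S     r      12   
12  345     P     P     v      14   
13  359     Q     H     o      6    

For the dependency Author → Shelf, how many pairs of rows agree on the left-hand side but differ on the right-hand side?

Author=359: all 3 rows agree on Shelf — 0 pairs.
Author=351: violating pairs (2,11) — 1 pair.
Author=345: violating pairs (4,12) — 1 pair.
Author=357: all 2 rows agree on Shelf — 0 pairs.

2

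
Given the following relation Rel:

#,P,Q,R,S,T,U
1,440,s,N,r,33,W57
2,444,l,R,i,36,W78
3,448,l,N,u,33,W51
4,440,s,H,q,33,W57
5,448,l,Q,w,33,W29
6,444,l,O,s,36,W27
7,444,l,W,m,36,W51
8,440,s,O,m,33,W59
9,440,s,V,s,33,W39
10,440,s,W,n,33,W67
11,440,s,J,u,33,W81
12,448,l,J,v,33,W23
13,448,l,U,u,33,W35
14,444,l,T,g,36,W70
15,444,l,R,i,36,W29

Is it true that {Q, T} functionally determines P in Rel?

(Q=s, T=33): rows 1, 4, 8, 9, 10, 11 → P = 440, 440, 440, 440, 440, 440 ✓
(Q=l, T=36): rows 2, 6, 7, 14, 15 → P = 444, 444, 444, 444, 444 ✓
(Q=l, T=33): rows 3, 5, 12, 13 → P = 448, 448, 448, 448 ✓
Every {Q, T} value is associated with a single P value, so {Q, T} -> P holds.

Yes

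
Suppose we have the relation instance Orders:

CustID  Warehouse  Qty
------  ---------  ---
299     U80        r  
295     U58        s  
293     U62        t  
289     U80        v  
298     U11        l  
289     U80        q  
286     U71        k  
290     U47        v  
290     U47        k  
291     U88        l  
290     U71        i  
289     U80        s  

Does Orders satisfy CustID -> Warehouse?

CustID=299: 1 row → Warehouse = U80 ✓
CustID=295: 1 row → Warehouse = U58 ✓
CustID=293: 1 row → Warehouse = U62 ✓
CustID=289: 3 rows → Warehouse = U80, U80, U80 ✓
CustID=298: 1 row → Warehouse = U11 ✓
CustID=286: 1 row → Warehouse = U71 ✓
CustID=290: 3 rows → Warehouse takes values {U47, U71} — violation
CustID=291: 1 row → Warehouse = U88 ✓
Two rows agree on CustID but differ on Warehouse, so CustID -> Warehouse does not hold.

No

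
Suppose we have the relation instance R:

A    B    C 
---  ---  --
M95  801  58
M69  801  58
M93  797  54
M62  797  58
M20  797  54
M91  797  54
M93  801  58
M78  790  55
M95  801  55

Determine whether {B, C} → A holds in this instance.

(B=801, C=58): 3 rows → A takes values {M95, M69, M93} — violation
(B=797, C=54): 3 rows → A takes values {M93, M20, M91} — violation
(B=797, C=58): 1 row → A = M62 ✓
(B=790, C=55): 1 row → A = M78 ✓
(B=801, C=55): 1 row → A = M95 ✓
Two rows agree on {B, C} but differ on A, so {B, C} → A does not hold.

No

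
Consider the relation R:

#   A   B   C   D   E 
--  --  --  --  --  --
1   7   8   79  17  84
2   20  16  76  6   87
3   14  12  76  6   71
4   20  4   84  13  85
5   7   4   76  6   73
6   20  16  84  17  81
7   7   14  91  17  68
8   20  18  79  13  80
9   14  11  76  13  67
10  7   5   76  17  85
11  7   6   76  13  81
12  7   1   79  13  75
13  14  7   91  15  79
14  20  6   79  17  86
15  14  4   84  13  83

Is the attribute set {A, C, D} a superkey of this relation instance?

All 15 rows have distinct {A, C, D} values, so {A, C, D} → (all attributes) holds and {A, C, D} is a superkey.

Yes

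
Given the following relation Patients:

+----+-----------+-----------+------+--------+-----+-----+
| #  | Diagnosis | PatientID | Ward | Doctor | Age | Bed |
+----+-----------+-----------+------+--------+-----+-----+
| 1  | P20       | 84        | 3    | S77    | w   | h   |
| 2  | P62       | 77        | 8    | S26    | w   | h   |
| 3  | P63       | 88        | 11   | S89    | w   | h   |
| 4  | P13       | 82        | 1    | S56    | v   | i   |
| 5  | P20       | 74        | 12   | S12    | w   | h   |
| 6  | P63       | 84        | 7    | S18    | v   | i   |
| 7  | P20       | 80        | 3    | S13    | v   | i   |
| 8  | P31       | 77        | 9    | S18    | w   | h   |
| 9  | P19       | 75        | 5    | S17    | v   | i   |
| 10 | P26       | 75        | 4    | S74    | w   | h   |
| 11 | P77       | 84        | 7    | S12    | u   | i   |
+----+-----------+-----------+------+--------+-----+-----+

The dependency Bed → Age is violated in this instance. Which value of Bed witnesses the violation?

i

Bed=h: rows 1, 2, 3, 5, 8, 10 → Age = w, w, w, w, w, w ✓
Bed=i: rows 4, 6, 7, 9, 11 → Age takes values {v, u} — violation
The only Bed value with inconsistent Age is Bed=i.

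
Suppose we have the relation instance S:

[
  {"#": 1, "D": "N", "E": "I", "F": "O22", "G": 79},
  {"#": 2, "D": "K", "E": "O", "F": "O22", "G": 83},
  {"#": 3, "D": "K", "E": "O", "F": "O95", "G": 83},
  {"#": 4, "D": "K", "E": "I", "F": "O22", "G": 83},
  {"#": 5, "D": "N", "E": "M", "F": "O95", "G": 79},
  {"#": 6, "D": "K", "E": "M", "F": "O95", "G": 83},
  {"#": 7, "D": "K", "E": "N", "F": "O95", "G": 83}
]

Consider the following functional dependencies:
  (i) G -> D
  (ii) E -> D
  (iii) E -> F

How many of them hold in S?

(i) G -> D: every LHS value maps to a single RHS value — holds.
(ii) E -> D: E=I: rows 1, 4 → D takes values {N, K} — violation; E=M: rows 5, 6 → D takes values {N, K} — violation — fails.
(iii) E -> F: E=O: rows 2, 3 → F takes values {O22, O95} — violation — fails.
1 of the 3 dependencies holds.

1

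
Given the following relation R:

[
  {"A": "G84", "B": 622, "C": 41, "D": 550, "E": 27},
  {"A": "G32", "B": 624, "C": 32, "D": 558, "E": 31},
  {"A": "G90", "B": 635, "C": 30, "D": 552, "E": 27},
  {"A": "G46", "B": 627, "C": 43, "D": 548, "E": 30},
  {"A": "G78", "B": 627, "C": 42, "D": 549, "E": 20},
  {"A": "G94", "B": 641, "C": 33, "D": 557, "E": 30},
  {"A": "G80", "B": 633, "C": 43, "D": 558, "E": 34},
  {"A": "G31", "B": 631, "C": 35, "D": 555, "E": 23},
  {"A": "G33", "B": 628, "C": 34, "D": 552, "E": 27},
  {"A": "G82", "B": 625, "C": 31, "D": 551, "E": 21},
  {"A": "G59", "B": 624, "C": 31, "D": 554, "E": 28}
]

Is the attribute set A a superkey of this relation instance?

Yes

All 11 rows have distinct A values, so A → (all attributes) holds and A is a superkey.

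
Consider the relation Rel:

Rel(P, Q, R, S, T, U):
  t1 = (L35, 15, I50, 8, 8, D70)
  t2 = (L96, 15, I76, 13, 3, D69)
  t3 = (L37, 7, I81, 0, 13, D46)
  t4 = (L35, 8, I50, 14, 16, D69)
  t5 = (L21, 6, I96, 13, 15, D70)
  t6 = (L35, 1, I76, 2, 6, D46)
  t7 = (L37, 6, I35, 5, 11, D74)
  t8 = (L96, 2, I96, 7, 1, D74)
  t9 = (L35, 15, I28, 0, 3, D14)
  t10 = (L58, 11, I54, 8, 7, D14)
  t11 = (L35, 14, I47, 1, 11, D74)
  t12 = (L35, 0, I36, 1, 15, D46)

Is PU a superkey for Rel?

No

Rows 6 and 12 have the same PU value (P=L35, U=D46) but are distinct tuples, so PU does not determine every attribute — not a superkey.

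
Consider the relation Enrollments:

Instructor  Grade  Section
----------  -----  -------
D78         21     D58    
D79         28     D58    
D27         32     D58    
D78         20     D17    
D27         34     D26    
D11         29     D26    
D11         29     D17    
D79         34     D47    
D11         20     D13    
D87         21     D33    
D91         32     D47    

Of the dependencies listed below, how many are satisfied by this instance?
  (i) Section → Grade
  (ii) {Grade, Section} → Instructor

1

(i) Section → Grade: Section=D58: 3 rows → Grade takes values {21, 28, 32} — violation; Section=D17: 2 rows → Grade takes values {20, 29} — violation; Section=D26: 2 rows → Grade takes values {34, 29} — violation; Section=D47: 2 rows → Grade takes values {34, 32} — violation — fails.
(ii) {Grade, Section} → Instructor: every LHS value maps to a single RHS value — holds.
1 of the 2 dependencies holds.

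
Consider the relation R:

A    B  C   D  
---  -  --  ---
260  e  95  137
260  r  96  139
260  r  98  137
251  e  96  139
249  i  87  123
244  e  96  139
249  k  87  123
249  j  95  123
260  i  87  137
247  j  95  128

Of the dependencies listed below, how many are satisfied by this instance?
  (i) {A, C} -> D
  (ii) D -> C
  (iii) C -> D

1

(i) {A, C} -> D: every LHS value maps to a single RHS value — holds.
(ii) D -> C: D=137: 3 rows → C takes values {95, 98, 87} — violation; D=123: 3 rows → C takes values {87, 95} — violation — fails.
(iii) C -> D: C=95: 3 rows → D takes values {137, 123, 128} — violation; C=87: 3 rows → D takes values {123, 137} — violation — fails.
1 of the 3 dependencies holds.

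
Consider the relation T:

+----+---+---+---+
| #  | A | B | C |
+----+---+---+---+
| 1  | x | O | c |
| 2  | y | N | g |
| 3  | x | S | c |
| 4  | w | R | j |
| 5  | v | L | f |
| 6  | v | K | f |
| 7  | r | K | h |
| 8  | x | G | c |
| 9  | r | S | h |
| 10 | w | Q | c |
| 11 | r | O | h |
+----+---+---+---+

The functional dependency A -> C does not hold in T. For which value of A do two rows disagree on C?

A=x: rows 1, 3, 8 → C = c, c, c ✓
A=y: row 2 → C = g ✓
A=w: rows 4, 10 → C takes values {j, c} — violation
A=v: rows 5, 6 → C = f, f ✓
A=r: rows 7, 9, 11 → C = h, h, h ✓
The only A value with inconsistent C is A=w.

w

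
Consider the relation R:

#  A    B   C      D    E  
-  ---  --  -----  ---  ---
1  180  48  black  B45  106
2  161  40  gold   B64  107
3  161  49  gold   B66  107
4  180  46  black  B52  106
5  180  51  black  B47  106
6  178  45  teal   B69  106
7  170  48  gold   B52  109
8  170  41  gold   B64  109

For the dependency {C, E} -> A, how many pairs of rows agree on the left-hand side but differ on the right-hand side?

0

(C=black, E=106): all 3 rows agree on A — 0 pairs.
(C=gold, E=107): all 2 rows agree on A — 0 pairs.
(C=gold, E=109): all 2 rows agree on A — 0 pairs.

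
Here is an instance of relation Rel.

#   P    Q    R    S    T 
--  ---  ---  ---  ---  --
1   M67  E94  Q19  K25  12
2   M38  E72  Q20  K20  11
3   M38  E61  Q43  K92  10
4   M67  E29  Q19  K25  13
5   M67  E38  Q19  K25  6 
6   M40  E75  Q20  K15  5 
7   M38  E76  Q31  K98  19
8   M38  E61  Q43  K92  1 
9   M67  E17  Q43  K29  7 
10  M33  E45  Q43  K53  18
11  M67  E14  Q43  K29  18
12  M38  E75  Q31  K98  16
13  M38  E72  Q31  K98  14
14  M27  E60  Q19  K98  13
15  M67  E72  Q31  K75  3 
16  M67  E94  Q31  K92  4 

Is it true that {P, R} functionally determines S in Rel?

No

(P=M67, R=Q19): rows 1, 4, 5 → S = K25, K25, K25 ✓
(P=M38, R=Q20): row 2 → S = K20 ✓
(P=M38, R=Q43): rows 3, 8 → S = K92, K92 ✓
(P=M40, R=Q20): row 6 → S = K15 ✓
(P=M38, R=Q31): rows 7, 12, 13 → S = K98, K98, K98 ✓
(P=M67, R=Q43): rows 9, 11 → S = K29, K29 ✓
(P=M33, R=Q43): row 10 → S = K53 ✓
(P=M27, R=Q19): row 14 → S = K98 ✓
(P=M67, R=Q31): rows 15, 16 → S takes values {K75, K92} — violation
Two rows agree on {P, R} but differ on S, so {P, R} -> S does not hold.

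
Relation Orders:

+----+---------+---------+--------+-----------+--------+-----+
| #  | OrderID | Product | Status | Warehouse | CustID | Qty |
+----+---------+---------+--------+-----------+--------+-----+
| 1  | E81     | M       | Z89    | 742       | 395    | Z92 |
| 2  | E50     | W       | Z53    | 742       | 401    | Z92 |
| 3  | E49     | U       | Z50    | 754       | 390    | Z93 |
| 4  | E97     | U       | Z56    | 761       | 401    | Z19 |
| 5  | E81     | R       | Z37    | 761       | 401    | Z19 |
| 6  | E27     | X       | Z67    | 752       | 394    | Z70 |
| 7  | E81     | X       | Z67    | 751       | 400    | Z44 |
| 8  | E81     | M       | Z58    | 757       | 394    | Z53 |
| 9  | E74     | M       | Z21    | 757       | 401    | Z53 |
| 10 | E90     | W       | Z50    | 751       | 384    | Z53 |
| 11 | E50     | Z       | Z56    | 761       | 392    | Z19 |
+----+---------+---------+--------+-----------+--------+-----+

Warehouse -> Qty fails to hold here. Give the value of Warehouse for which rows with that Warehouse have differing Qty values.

Warehouse=742: rows 1, 2 → Qty = Z92, Z92 ✓
Warehouse=754: row 3 → Qty = Z93 ✓
Warehouse=761: rows 4, 5, 11 → Qty = Z19, Z19, Z19 ✓
Warehouse=752: row 6 → Qty = Z70 ✓
Warehouse=751: rows 7, 10 → Qty takes values {Z44, Z53} — violation
Warehouse=757: rows 8, 9 → Qty = Z53, Z53 ✓
The only Warehouse value with inconsistent Qty is Warehouse=751.

751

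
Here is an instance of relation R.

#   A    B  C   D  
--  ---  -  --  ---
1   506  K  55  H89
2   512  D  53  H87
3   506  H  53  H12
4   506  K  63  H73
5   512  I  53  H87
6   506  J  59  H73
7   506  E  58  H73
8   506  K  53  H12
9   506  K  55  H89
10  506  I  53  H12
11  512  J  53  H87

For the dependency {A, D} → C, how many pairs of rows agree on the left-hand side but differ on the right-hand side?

(A=506, D=H89): all 2 rows agree on C — 0 pairs.
(A=512, D=H87): all 3 rows agree on C — 0 pairs.
(A=506, D=H12): all 3 rows agree on C — 0 pairs.
(A=506, D=H73): violating pairs (4,6), (4,7), (6,7) — 3 pairs.

3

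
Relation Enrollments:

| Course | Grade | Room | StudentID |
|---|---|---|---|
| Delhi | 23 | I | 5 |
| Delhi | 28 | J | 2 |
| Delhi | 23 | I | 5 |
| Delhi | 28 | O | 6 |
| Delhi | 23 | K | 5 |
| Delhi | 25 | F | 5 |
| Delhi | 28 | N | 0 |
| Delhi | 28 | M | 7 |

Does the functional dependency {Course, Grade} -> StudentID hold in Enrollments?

No

(Course=Delhi, Grade=23): 3 rows → StudentID = 5, 5, 5 ✓
(Course=Delhi, Grade=28): 4 rows → StudentID takes values {2, 6, 0, 7} — violation
(Course=Delhi, Grade=25): 1 row → StudentID = 5 ✓
Two rows agree on {Course, Grade} but differ on StudentID, so {Course, Grade} -> StudentID does not hold.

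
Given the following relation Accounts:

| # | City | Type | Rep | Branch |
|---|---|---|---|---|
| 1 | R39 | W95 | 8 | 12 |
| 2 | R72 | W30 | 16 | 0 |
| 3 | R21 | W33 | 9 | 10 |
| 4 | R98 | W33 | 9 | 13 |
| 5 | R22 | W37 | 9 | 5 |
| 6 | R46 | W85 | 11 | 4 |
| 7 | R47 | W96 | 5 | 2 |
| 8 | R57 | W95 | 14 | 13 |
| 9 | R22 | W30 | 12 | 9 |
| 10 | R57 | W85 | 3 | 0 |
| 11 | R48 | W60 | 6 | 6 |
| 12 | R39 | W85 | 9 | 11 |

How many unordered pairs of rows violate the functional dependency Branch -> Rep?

2

Branch=0: violating pairs (2,10) — 1 pair.
Branch=13: violating pairs (4,8) — 1 pair.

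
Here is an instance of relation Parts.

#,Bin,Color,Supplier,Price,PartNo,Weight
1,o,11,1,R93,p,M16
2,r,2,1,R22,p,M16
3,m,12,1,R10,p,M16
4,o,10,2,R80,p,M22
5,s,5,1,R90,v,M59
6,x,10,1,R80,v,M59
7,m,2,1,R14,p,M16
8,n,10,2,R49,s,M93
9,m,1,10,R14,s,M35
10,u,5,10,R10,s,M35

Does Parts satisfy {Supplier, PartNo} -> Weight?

Yes

(Supplier=1, PartNo=p): rows 1, 2, 3, 7 → Weight = M16, M16, M16, M16 ✓
(Supplier=2, PartNo=p): row 4 → Weight = M22 ✓
(Supplier=1, PartNo=v): rows 5, 6 → Weight = M59, M59 ✓
(Supplier=2, PartNo=s): row 8 → Weight = M93 ✓
(Supplier=10, PartNo=s): rows 9, 10 → Weight = M35, M35 ✓
Every {Supplier, PartNo} value is associated with a single Weight value, so {Supplier, PartNo} -> Weight holds.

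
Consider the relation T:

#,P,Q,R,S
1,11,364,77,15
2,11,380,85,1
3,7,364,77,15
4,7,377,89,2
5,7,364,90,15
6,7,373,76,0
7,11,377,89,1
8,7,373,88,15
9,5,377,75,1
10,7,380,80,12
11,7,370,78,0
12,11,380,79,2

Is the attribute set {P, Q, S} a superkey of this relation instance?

No

Rows 3 and 5 have the same {P, Q, S} value (P=7, Q=364, S=15) but are distinct tuples, so {P, Q, S} does not determine every attribute — not a superkey.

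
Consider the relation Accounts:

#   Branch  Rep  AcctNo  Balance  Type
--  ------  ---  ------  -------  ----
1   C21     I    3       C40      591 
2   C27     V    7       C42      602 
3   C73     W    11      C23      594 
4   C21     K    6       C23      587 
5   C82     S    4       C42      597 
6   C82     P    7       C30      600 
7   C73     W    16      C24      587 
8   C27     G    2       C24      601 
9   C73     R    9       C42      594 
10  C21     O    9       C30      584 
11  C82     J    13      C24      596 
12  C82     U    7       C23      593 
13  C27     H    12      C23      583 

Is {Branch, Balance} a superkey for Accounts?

All 13 rows have distinct {Branch, Balance} values, so {Branch, Balance} → (all attributes) holds and {Branch, Balance} is a superkey.

Yes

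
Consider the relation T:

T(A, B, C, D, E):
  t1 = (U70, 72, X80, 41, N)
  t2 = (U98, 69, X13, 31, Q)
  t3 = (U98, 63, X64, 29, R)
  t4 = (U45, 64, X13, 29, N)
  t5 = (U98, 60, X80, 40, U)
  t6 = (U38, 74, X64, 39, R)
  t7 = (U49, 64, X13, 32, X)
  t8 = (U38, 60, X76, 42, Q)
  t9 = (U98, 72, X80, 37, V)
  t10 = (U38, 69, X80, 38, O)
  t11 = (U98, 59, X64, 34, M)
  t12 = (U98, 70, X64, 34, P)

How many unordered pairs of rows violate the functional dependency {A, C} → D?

(A=U98, C=X64): violating pairs (3,11), (3,12) — 2 pairs.
(A=U98, C=X80): violating pairs (5,9) — 1 pair.

3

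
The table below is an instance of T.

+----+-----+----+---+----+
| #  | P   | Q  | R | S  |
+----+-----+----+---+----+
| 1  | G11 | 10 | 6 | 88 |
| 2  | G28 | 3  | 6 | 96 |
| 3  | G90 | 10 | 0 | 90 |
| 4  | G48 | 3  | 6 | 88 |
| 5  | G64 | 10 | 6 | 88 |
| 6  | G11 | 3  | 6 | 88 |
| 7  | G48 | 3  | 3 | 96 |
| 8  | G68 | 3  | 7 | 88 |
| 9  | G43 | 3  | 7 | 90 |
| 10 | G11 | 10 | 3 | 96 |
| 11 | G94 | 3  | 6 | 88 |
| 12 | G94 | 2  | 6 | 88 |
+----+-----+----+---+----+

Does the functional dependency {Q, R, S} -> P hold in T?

(Q=10, R=6, S=88): rows 1, 5 → P takes values {G11, G64} — violation
(Q=3, R=6, S=96): row 2 → P = G28 ✓
(Q=10, R=0, S=90): row 3 → P = G90 ✓
(Q=3, R=6, S=88): rows 4, 6, 11 → P takes values {G48, G11, G94} — violation
(Q=3, R=3, S=96): row 7 → P = G48 ✓
(Q=3, R=7, S=88): row 8 → P = G68 ✓
(Q=3, R=7, S=90): row 9 → P = G43 ✓
(Q=10, R=3, S=96): row 10 → P = G11 ✓
(Q=2, R=6, S=88): row 12 → P = G94 ✓
Two rows agree on {Q, R, S} but differ on P, so {Q, R, S} -> P does not hold.

No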